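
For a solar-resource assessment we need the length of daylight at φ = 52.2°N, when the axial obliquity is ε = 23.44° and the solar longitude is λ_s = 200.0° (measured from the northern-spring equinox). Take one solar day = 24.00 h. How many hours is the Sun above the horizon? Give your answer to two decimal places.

Solar declination: sin δ = sin ε · sin λ_s = sin 23.44° × sin 200.0° = -0.13605, so δ = -7.819°.
cos H₀ = −tan φ · tan δ = −tan(+52.2°) × tan(-7.819°) = 0.1770, so H₀ = 1.3928 rad = 79.80°.
Daylight = 2H₀/(2π) × 24.00 h = (1.3928/π) × 24.00 = 10.64 h.

10.64 h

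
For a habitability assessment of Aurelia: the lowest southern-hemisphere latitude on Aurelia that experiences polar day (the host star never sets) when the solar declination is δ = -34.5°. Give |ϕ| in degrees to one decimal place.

|ϕ| = 55.5°

Polar day requires cos h₀ = −tan ϕ tan δ ≤ −1, i.e. tan ϕ tan δ ≥ 1.
The boundary is |tan ϕ| · |tan δ| = 1, so |ϕ| = 90° − |δ| = 90° − 34.5° = 55.5° in the southern hemisphere.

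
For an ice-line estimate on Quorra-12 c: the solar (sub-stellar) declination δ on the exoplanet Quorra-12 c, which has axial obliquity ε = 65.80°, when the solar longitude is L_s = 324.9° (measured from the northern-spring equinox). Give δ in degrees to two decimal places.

δ = -31.63°

sin δ = sin ε · sin L_s = sin 65.80° × sin 324.9° = -0.524474.
δ = arcsin(-0.524474) = -31.63°.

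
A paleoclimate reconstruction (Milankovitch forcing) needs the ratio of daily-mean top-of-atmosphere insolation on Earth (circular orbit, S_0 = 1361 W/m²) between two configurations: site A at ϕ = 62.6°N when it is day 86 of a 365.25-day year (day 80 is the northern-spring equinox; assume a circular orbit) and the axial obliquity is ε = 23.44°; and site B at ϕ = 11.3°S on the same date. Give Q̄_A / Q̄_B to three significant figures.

— Configuration A (ϕ=+62.6°):
Solar longitude: L_s = 360° × (86 − 80)/365.25 = 5.914°.
sin δ = sin 23.44° × sin 5.914° = 0.04098, so δ = +2.349°.
cos h₀ = −tan(+62.6°) tan(+2.349°) = -0.0791, h₀ = 1.6500 rad.
Bracket: h₀ sin ϕ sin δ + cos ϕ cos δ sin h₀ = 1.6500×0.88782×0.04098 + 0.46020×0.99916×0.99686 = 0.060032 + 0.458370 = 0.518402.
Q̄ = (S_0/π) × [bracket] = (1361/π) × 0.518402 = 224.58 W/m².
— Configuration B (ϕ=-11.3°):
cos h₀ = −tan(-11.3°) tan(+2.349°) = 0.0082, h₀ = 1.5626 rad.
Bracket: h₀ sin ϕ sin δ + cos ϕ cos δ sin h₀ = 1.5626×-0.19595×0.04098 + 0.98061×0.99916×0.99997 = -0.012548 + 0.979757 = 0.967209.
Q̄ = (S_0/π) × [bracket] = (1361/π) × 0.967209 = 419.01 W/m².
Ratio Q̄_A / Q̄_B = 224.58 / 419.01 = 0.5360.

Q̄_A / Q̄_B ≈ 0.536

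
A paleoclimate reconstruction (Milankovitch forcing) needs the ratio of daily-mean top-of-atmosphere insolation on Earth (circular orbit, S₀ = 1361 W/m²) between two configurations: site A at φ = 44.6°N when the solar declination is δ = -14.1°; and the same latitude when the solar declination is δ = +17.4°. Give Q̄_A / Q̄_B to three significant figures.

— Configuration A (φ=+44.6°):
cos H₀ = −tan(+44.6°) tan(-14.100°) = 0.2477, H₀ = 1.3205 rad.
Bracket: H₀ sin φ sin δ + cos φ cos δ sin H₀ = 1.3205×0.70215×-0.24362 + 0.71203×0.96987×0.96884 = -0.225882 + 0.669058 = 0.443176.
Q̄ = (S₀/π) × [bracket] = (1361/π) × 0.443176 = 191.99 W/m².
— Configuration B (φ=+44.6°):
cos H₀ = −tan(+44.6°) tan(+17.400°) = -0.3090, H₀ = 1.8850 rad.
Bracket: H₀ sin φ sin δ + cos φ cos δ sin H₀ = 1.8850×0.70215×0.29904 + 0.71203×0.95424×0.95105 = 0.395795 + 0.646189 = 1.041984.
Q̄ = (S₀/π) × [bracket] = (1361/π) × 1.041984 = 451.41 W/m².
Ratio Q̄_A / Q̄_B = 191.99 / 451.41 = 0.4253.

Q̄_A / Q̄_B ≈ 0.425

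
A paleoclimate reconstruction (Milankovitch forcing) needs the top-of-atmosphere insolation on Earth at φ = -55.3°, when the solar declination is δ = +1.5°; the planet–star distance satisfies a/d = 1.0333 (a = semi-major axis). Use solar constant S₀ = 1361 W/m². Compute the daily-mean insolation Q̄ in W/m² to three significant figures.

Q̄ ≈ 248 W/m²

cos H₀ = −tan(-55.3°) tan(+1.500°) = 0.0378, H₀ = 1.5330 rad.
Bracket: H₀ sin φ sin δ + cos φ cos δ sin H₀ = 1.5330×-0.82214×0.02618 + 0.56928×0.99966×0.99928 = -0.032996 + 0.568677 = 0.535681.
Inverse-square distance factor (a/d)² = 1.0333² = 1.067709.
Q̄ = (S₀/π) × 1.067709 × [bracket] = (1361/π) × 1.067709 × 0.535681 = 247.8 W/m².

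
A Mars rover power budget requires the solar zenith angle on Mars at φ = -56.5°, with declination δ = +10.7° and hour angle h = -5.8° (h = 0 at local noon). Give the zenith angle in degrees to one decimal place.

cos θ_z = sin φ sin δ + cos φ cos δ cos h = -0.154825 + 0.539564 = 0.384739.
θ_z = arccos(0.384739) = 67.4°.

θ_z = 67.4°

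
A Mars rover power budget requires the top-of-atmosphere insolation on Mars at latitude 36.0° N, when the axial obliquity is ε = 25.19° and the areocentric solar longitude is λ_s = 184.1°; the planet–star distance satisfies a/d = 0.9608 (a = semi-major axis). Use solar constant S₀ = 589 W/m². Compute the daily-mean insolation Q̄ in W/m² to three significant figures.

Q̄ ≈ 135 W/m²

sin δ = sin 25.19° × sin 184.1° = -0.03043, so δ = -1.744°.
cos H₀ = −tan(+36.0°) tan(-1.744°) = 0.0221, H₀ = 1.5487 rad.
Bracket: H₀ sin φ sin δ + cos φ cos δ sin H₀ = 1.5487×0.58779×-0.03043 + 0.80902×0.99954×0.99976 = -0.027701 + 0.808454 = 0.780753.
Inverse-square distance factor (a/d)² = 0.9608² = 0.923137.
Q̄ = (S₀/π) × 0.923137 × [bracket] = (589/π) × 0.923137 × 0.780753 = 135.1 W/m².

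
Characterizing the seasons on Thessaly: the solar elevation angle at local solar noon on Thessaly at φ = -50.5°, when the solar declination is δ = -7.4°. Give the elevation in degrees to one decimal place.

At local noon the hour angle is zero, so the zenith angle equals |φ − δ| = |-50.5° − (-7.400°)| = 43.100°.
Elevation = 90° − 43.100° = 46.9°.

46.9°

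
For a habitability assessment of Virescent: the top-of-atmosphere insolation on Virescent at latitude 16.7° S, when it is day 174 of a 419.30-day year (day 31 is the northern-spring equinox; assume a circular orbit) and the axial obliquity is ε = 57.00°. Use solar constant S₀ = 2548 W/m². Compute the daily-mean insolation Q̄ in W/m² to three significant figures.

Q̄ ≈ 317 W/m²

Solar longitude: λ_s = 360° × (174 − 31)/419.30 = 122.776°.
sin δ = sin 57.00° × sin 122.776° = 0.70515, so δ = +44.842°.
cos H₀ = −tan(-16.7°) tan(+44.842°) = 0.2984, H₀ = 1.2678 rad.
Bracket: H₀ sin φ sin δ + cos φ cos δ sin H₀ = 1.2678×-0.28736×0.70515 + 0.95782×0.70906×0.95445 = -0.256897 + 0.648216 = 0.391319.
Q̄ = (S₀/π) × [bracket] = (2548/π) × 0.391319 = 317.4 W/m².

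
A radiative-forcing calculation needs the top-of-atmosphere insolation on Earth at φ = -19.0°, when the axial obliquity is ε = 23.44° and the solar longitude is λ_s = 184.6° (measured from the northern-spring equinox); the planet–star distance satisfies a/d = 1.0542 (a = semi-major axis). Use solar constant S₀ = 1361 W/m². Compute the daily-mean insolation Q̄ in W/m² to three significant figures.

Solar declination: sin δ = sin ε · sin λ_s = sin 23.44° × sin 184.6° = -0.03190, so δ = -1.828°.
cos H₀ = −tan(-19.0°) tan(-1.828°) = -0.0110, H₀ = 1.5818 rad.
Bracket: H₀ sin φ sin δ + cos φ cos δ sin H₀ = 1.5818×-0.32557×-0.03190 + 0.94552×0.99949×0.99994 = 0.016428 + 0.944981 = 0.961409.
Inverse-square distance factor (a/d)² = 1.0542² = 1.111338.
Q̄ = (S₀/π) × 1.111338 × [bracket] = (1361/π) × 1.111338 × 0.961409 = 462.9 W/m².

Q̄ ≈ 463 W/m²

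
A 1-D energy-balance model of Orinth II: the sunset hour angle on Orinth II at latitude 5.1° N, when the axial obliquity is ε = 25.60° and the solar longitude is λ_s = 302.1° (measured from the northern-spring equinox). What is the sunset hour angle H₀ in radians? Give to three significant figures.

H₀ = 1.54 rad

Solar declination: sin δ = sin ε · sin λ_s = sin 25.60° × sin 302.1° = -0.36603, so δ = -21.471°.
cos H₀ = −tan φ · tan δ = −tan(+5.1°) × tan(-21.471°) = 0.0351, so H₀ = 1.5357 rad = 87.99°.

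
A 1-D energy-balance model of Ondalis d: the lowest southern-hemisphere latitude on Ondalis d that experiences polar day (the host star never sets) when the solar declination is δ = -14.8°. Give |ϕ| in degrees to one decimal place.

|ϕ| = 75.2°

Polar day requires cos h₀ = −tan ϕ tan δ ≤ −1, i.e. tan ϕ tan δ ≥ 1.
The boundary is |tan ϕ| · |tan δ| = 1, so |ϕ| = 90° − |δ| = 90° − 14.8° = 75.2° in the southern hemisphere.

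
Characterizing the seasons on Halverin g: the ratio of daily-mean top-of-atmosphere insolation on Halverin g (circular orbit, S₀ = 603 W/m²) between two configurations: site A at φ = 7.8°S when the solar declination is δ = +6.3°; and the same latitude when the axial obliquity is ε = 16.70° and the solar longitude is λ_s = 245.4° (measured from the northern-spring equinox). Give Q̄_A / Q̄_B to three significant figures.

— Configuration A (φ=-7.8°):
cos H₀ = −tan(-7.8°) tan(+6.300°) = 0.0151, H₀ = 1.5557 rad.
Bracket: H₀ sin φ sin δ + cos φ cos δ sin H₀ = 1.5557×-0.13572×0.10973 + 0.99075×0.99396×0.99989 = -0.023168 + 0.984658 = 0.961490.
Q̄ = (S₀/π) × [bracket] = (603/π) × 0.961490 = 184.55 W/m².
— Configuration B (φ=-7.8°):
Solar declination: sin δ = sin ε · sin λ_s = sin 16.70° × sin 245.4° = -0.26128, so δ = -15.146°.
cos H₀ = −tan(-7.8°) tan(-15.146°) = -0.0371, H₀ = 1.6079 rad.
Bracket: H₀ sin φ sin δ + cos φ cos δ sin H₀ = 1.6079×-0.13572×-0.26128 + 0.99075×0.96526×0.99931 = 0.057018 + 0.955671 = 1.012689.
Q̄ = (S₀/π) × [bracket] = (603/π) × 1.012689 = 194.38 W/m².
Ratio Q̄_A / Q̄_B = 184.55 / 194.38 = 0.9494.

Q̄_A / Q̄_B ≈ 0.949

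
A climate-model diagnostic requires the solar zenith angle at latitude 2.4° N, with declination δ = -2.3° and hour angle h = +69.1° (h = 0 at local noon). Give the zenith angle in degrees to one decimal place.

cos θ_z = sin ϕ sin δ + cos ϕ cos δ cos h = -0.001681 + 0.356138 = 0.354457.
θ_z = arccos(0.354457) = 69.2°.

θ_z = 69.2°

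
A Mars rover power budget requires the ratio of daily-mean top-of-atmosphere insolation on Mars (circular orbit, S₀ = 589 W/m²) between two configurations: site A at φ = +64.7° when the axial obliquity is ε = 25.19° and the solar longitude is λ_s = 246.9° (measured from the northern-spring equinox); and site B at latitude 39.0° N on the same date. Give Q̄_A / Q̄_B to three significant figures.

Q̄_A / Q̄_B ≈ 0.0317

— Configuration A (φ=+64.7°):
Solar declination: sin δ = sin ε · sin λ_s = sin 25.19° × sin 246.9° = -0.39150, so δ = -23.048°.
cos H₀ = −tan(+64.7°) tan(-23.048°) = 0.9001, H₀ = 0.4509 rad.
Bracket: H₀ sin φ sin δ + cos φ cos δ sin H₀ = 0.4509×0.90408×-0.39150 + 0.42736×0.92018×0.43577 = -0.159595 + 0.171366 = 0.011771.
Q̄ = (S₀/π) × [bracket] = (589/π) × 0.011771 = 2.2069 W/m².
— Configuration B (φ=+39.0°):
cos H₀ = −tan(+39.0°) tan(-23.048°) = 0.3445, H₀ = 1.2191 rad.
Bracket: H₀ sin φ sin δ + cos φ cos δ sin H₀ = 1.2191×0.62932×-0.39150 + 0.77715×0.92018×0.93878 = -0.300360 + 0.671338 = 0.370978.
Q̄ = (S₀/π) × [bracket] = (589/π) × 0.370978 = 69.553 W/m².
Ratio Q̄_A / Q̄_B = 2.2069 / 69.553 = 0.03173.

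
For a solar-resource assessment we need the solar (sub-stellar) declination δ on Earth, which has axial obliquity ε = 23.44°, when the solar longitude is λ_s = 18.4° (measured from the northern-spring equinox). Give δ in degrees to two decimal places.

δ = +7.21°

sin δ = sin ε · sin λ_s = sin 23.44° × sin 18.4° = 0.125562.
δ = arcsin(0.125562) = +7.21°.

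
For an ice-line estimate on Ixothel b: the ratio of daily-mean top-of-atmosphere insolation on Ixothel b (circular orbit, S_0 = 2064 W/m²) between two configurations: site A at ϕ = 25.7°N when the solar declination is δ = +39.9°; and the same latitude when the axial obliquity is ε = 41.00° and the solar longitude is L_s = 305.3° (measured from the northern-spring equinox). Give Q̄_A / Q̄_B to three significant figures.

— Configuration A (ϕ=+25.7°):
cos h₀ = −tan(+25.7°) tan(+39.900°) = -0.4024, h₀ = 1.9849 rad.
Bracket: h₀ sin ϕ sin δ + cos ϕ cos δ sin h₀ = 1.9849×0.43366×0.64145 + 0.90108×0.76717×0.91546 = 0.552142 + 0.632841 = 1.184983.
Q̄ = (S_0/π) × [bracket] = (2064/π) × 1.184983 = 778.52 W/m².
— Configuration B (ϕ=+25.7°):
Solar declination: sin δ = sin ε · sin L_s = sin 41.00° × sin 305.3° = -0.53543, so δ = -32.373°.
cos h₀ = −tan(+25.7°) tan(-32.373°) = 0.3051, h₀ = 1.2607 rad.
Bracket: h₀ sin ϕ sin δ + cos ϕ cos δ sin h₀ = 1.2607×0.43366×-0.53543 + 0.90108×0.84458×0.95232 = -0.292728 + 0.724748 = 0.432020.
Q̄ = (S_0/π) × [bracket] = (2064/π) × 0.432020 = 283.83 W/m².
Ratio Q̄_A / Q̄_B = 778.52 / 283.83 = 2.743.

Q̄_A / Q̄_B ≈ 2.74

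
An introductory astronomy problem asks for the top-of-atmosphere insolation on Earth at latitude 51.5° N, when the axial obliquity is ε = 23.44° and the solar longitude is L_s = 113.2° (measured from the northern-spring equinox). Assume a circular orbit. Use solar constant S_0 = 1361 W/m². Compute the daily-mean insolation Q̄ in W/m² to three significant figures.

Q̄ ≈ 477 W/m²

Solar declination: sin δ = sin ε · sin L_s = sin 23.44° × sin 113.2° = 0.36562, so δ = +21.446°.
cos h₀ = −tan(+51.5°) tan(+21.446°) = -0.4938, h₀ = 2.0873 rad.
Bracket: h₀ sin ϕ sin δ + cos ϕ cos δ sin h₀ = 2.0873×0.78261×0.36562 + 0.62251×0.93076×0.86955 = 0.597256 + 0.503824 = 1.101080.
Q̄ = (S_0/π) × [bracket] = (1361/π) × 1.101080 = 477.0 W/m².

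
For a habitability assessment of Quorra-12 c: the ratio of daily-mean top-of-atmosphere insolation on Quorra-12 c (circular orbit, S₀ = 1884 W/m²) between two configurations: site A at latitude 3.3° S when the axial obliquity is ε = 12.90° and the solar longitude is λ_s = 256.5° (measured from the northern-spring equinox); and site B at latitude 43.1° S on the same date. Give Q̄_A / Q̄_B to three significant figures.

— Configuration A (φ=-3.3°):
Solar declination: sin δ = sin ε · sin λ_s = sin 12.90° × sin 256.5° = -0.21708, so δ = -12.538°.
cos H₀ = −tan(-3.3°) tan(-12.538°) = -0.0128, H₀ = 1.5836 rad.
Bracket: H₀ sin φ sin δ + cos φ cos δ sin H₀ = 1.5836×-0.05756×-0.21708 + 0.99834×0.97615×0.99992 = 0.019787 + 0.974452 = 0.994239.
Q̄ = (S₀/π) × [bracket] = (1884/π) × 0.994239 = 596.24 W/m².
— Configuration B (φ=-43.1°):
cos H₀ = −tan(-43.1°) tan(-12.538°) = -0.2081, H₀ = 1.7804 rad.
Bracket: H₀ sin φ sin δ + cos φ cos δ sin H₀ = 1.7804×-0.68327×-0.21708 + 0.73016×0.97615×0.97811 = 0.264076 + 0.697144 = 0.961220.
Q̄ = (S₀/π) × [bracket] = (1884/π) × 0.961220 = 576.44 W/m².
Ratio Q̄_A / Q̄_B = 596.24 / 576.44 = 1.034.

Q̄_A / Q̄_B ≈ 1.03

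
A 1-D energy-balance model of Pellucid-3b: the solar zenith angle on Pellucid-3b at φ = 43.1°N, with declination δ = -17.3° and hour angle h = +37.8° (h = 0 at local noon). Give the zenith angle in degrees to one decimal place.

cos θ_z = sin φ sin δ + cos φ cos δ cos h = -0.203188 + 0.550841 = 0.347653.
θ_z = arccos(0.347653) = 69.7°.

θ_z = 69.7°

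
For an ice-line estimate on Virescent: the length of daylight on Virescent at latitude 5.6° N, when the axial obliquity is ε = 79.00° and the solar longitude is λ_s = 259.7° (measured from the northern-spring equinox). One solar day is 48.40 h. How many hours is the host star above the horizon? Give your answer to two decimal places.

Solar declination: sin δ = sin ε · sin λ_s = sin 79.00° × sin 259.7° = -0.96581, so δ = -74.974°.
cos H₀ = −tan φ · tan δ = −tan(+5.6°) × tan(-74.974°) = 0.3653, so H₀ = 1.1969 rad = 68.58°.
Daylight = 2H₀/(2π) × 48.40 h = (1.1969/π) × 48.40 = 18.44 h.

18.44 h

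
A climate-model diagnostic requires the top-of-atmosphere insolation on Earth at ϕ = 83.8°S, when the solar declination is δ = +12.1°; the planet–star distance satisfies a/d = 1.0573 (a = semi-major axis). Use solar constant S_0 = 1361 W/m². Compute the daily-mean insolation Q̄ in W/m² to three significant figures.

cos h₀ = −tan(-83.8°) tan(+12.100°) = 1.9734 ≥ 1 ⇒ polar night, h₀ = 0 and Q̄ = 0.
Inverse-square distance factor (a/d)² = 1.0573² = 1.117883.

Q̄ ≈ 0.00 W/m²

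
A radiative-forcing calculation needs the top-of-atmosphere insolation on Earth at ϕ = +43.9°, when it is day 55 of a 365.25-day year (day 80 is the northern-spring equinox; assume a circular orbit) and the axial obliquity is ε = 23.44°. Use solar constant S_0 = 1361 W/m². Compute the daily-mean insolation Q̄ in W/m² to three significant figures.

Solar longitude: L_s = 360° × (55 − 80)/365.25 = -24.641°, i.e. -24.641° + 360° = 335.359°.
sin δ = sin 23.44° × sin 335.359° = -0.16585, so δ = -9.547°.
cos h₀ = −tan(+43.9°) tan(-9.547°) = 0.1618, h₀ = 1.4082 rad.
Bracket: h₀ sin ϕ sin δ + cos ϕ cos δ sin h₀ = 1.4082×0.69340×-0.16585 + 0.72055×0.98615×0.98682 = -0.161944 + 0.701205 = 0.539261.
Q̄ = (S_0/π) × [bracket] = (1361/π) × 0.539261 = 233.6 W/m².

Q̄ ≈ 234 W/m²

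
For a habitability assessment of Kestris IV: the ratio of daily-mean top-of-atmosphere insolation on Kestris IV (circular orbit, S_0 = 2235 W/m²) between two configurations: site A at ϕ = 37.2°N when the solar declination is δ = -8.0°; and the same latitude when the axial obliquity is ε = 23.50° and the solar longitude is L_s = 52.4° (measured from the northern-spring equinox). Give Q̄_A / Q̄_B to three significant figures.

Q̄_A / Q̄_B ≈ 0.612

— Configuration A (ϕ=+37.2°):
cos h₀ = −tan(+37.2°) tan(-8.000°) = 0.1067, h₀ = 1.4639 rad.
Bracket: h₀ sin ϕ sin δ + cos ϕ cos δ sin h₀ = 1.4639×0.60460×-0.13917 + 0.79653×0.99027×0.99429 = -0.123176 + 0.784276 = 0.661100.
Q̄ = (S_0/π) × [bracket] = (2235/π) × 0.661100 = 470.32 W/m².
— Configuration B (ϕ=+37.2°):
Solar declination: sin δ = sin ε · sin L_s = sin 23.50° × sin 52.4° = 0.31592, so δ = +18.417°.
cos h₀ = −tan(+37.2°) tan(+18.417°) = -0.2527, h₀ = 1.8263 rad.
Bracket: h₀ sin ϕ sin δ + cos ϕ cos δ sin h₀ = 1.8263×0.60460×0.31592 + 0.79653×0.94878×0.96753 = 0.348833 + 0.731193 = 1.080026.
Q̄ = (S_0/π) × [bracket] = (2235/π) × 1.080026 = 768.35 W/m².
Ratio Q̄_A / Q̄_B = 470.32 / 768.35 = 0.6121.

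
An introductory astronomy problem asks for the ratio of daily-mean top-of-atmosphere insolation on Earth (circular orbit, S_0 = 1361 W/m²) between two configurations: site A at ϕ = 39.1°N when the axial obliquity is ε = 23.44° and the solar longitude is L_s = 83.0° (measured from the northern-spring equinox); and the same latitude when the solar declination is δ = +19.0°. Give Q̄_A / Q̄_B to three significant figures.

— Configuration A (ϕ=+39.1°):
Solar declination: sin δ = sin ε · sin L_s = sin 23.44° × sin 83.0° = 0.39482, so δ = +23.255°.
cos h₀ = −tan(+39.1°) tan(+23.255°) = -0.3492, h₀ = 1.9276 rad.
Bracket: h₀ sin ϕ sin δ + cos ϕ cos δ sin h₀ = 1.9276×0.63068×0.39482 + 0.77605×0.91876×0.93703 = 0.479982 + 0.668106 = 1.148088.
Q̄ = (S_0/π) × [bracket] = (1361/π) × 1.148088 = 497.37 W/m².
— Configuration B (ϕ=+39.1°):
cos h₀ = −tan(+39.1°) tan(+19.000°) = -0.2798, h₀ = 1.8544 rad.
Bracket: h₀ sin ϕ sin δ + cos ϕ cos δ sin h₀ = 1.8544×0.63068×0.32557 + 0.77605×0.94552×0.96005 = 0.380765 + 0.704457 = 1.085222.
Q̄ = (S_0/π) × [bracket] = (1361/π) × 1.085222 = 470.14 W/m².
Ratio Q̄_A / Q̄_B = 497.37 / 470.14 = 1.058.

Q̄_A / Q̄_B ≈ 1.06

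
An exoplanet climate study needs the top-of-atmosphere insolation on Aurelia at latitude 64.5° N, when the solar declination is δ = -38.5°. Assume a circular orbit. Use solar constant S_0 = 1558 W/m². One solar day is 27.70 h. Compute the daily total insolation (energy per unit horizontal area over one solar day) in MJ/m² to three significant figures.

cos h₀ = −tan(+64.5°) tan(-38.500°) = 1.6677 ≥ 1 ⇒ polar night, h₀ = 0 and Q̄ = 0.
Daily total = Q̄ × 27.70 h × 3600 s/h = 0.00 MJ/m².

0.00 MJ/m²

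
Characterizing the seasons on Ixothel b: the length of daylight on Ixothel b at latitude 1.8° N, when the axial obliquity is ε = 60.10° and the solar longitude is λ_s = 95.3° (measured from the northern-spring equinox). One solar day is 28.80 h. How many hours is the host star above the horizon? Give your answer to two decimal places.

Solar declination: sin δ = sin ε · sin λ_s = sin 60.10° × sin 95.3° = 0.86319, so δ = +59.677°.
cos H₀ = −tan φ · tan δ = −tan(+1.8°) × tan(+59.677°) = -0.0537, so H₀ = 1.6246 rad = 93.08°.
Daylight = 2H₀/(2π) × 28.80 h = (1.6246/π) × 28.80 = 14.89 h.

14.89 h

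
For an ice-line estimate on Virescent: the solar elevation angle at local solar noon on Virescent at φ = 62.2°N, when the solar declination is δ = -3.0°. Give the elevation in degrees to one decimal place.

24.8°

At local noon the hour angle is zero, so the zenith angle equals |φ − δ| = |+62.2° − (-3.000°)| = 65.200°.
Elevation = 90° − 65.200° = 24.8°.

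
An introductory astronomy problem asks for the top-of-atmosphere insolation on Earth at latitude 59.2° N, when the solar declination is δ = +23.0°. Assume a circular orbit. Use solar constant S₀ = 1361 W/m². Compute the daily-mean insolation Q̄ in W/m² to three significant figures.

cos H₀ = −tan(+59.2°) tan(+23.000°) = -0.7121, H₀ = 2.3632 rad.
Bracket: H₀ sin φ sin δ + cos φ cos δ sin H₀ = 2.3632×0.85896×0.39073 + 0.51204×0.92050×0.70212 = 0.793141 + 0.330932 = 1.124073.
Q̄ = (S₀/π) × [bracket] = (1361/π) × 1.124073 = 487.0 W/m².

Q̄ ≈ 487 W/m²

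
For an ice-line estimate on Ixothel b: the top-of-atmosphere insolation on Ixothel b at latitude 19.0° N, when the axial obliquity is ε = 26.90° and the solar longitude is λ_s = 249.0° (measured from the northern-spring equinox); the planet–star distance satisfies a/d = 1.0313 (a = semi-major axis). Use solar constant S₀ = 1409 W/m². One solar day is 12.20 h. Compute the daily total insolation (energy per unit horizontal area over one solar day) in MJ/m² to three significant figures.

Solar declination: sin δ = sin ε · sin λ_s = sin 26.90° × sin 249.0° = -0.42238, so δ = -24.985°.
cos H₀ = −tan(+19.0°) tan(-24.985°) = 0.1605, H₀ = 1.4096 rad.
Bracket: H₀ sin φ sin δ + cos φ cos δ sin H₀ = 1.4096×0.32557×-0.42238 + 0.94552×0.90642×0.98704 = -0.193840 + 0.845931 = 0.652091.
Inverse-square distance factor (a/d)² = 1.0313² = 1.063580.
Q̄ = (S₀/π) × 1.063580 × [bracket] = (1409/π) × 1.063580 × 0.652091 = 311.06 W/m².
Daily total = Q̄ × 12.20 h × 3600 s/h = 311.06 × 12.20 × 3600 / 10⁶ = 13.66 MJ/m².

13.7 MJ/m²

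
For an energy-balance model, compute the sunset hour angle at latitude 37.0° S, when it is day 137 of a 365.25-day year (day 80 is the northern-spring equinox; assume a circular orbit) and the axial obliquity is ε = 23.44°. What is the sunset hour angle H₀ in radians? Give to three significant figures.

Solar longitude: λ_s = 360° × (137 − 80)/365.25 = 56.181°.
sin δ = sin 23.44° × sin 56.181° = 0.33048, so δ = +19.298°.
cos H₀ = −tan φ · tan δ = −tan(-37.0°) × tan(+19.298°) = 0.2639, so H₀ = 1.3038 rad = 74.70°.

H₀ = 1.30 rad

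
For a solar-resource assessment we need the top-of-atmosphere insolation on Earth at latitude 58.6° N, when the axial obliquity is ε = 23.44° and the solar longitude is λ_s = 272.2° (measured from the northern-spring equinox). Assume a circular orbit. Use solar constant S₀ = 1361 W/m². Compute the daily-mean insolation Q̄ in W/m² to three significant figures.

Q̄ ≈ 31.0 W/m²

Solar declination: sin δ = sin ε · sin λ_s = sin 23.44° × sin 272.2° = -0.39750, so δ = -23.422°.
cos H₀ = −tan(+58.6°) tan(-23.422°) = 0.7097, H₀ = 0.7818 rad.
Bracket: H₀ sin φ sin δ + cos φ cos δ sin H₀ = 0.7818×0.85355×-0.39750 + 0.52101×0.91760×0.70453 = -0.265254 + 0.336821 = 0.071567.
Q̄ = (S₀/π) × [bracket] = (1361/π) × 0.071567 = 31.00 W/m².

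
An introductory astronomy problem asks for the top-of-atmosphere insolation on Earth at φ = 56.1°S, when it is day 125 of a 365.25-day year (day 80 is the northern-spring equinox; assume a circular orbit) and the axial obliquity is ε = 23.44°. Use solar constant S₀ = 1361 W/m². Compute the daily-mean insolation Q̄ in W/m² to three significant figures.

Solar longitude: λ_s = 360° × (125 − 80)/365.25 = 44.353°.
sin δ = sin 23.44° × sin 44.353° = 0.27809, so δ = +16.146°.
cos H₀ = −tan(-56.1°) tan(+16.146°) = 0.4308, H₀ = 1.1254 rad.
Bracket: H₀ sin φ sin δ + cos φ cos δ sin H₀ = 1.1254×-0.83001×0.27809 + 0.55775×0.96056×0.90243 = -0.259762 + 0.483479 = 0.223717.
Q̄ = (S₀/π) × [bracket] = (1361/π) × 0.223717 = 96.92 W/m².

Q̄ ≈ 96.9 W/m²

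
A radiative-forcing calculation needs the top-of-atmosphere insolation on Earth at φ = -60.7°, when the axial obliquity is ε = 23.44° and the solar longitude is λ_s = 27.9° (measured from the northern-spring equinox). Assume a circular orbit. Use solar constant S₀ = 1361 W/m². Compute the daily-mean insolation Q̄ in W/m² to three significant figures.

Q̄ ≈ 110 W/m²

Solar declination: sin δ = sin ε · sin λ_s = sin 23.44° × sin 27.9° = 0.18614, so δ = +10.727°.
cos H₀ = −tan(-60.7°) tan(+10.727°) = 0.3376, H₀ = 1.2264 rad.
Bracket: H₀ sin φ sin δ + cos φ cos δ sin H₀ = 1.2264×-0.87207×0.18614 + 0.48938×0.98252×0.94129 = -0.199078 + 0.452596 = 0.253518.
Q̄ = (S₀/π) × [bracket] = (1361/π) × 0.253518 = 109.8 W/m².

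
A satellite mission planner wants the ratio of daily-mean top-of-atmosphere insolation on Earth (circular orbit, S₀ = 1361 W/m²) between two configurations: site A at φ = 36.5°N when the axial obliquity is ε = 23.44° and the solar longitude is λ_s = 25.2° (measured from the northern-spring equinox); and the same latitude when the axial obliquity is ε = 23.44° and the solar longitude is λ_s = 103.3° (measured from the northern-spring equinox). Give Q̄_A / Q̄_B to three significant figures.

Q̄_A / Q̄_B ≈ 0.840

— Configuration A (φ=+36.5°):
Solar declination: sin δ = sin ε · sin λ_s = sin 23.44° × sin 25.2° = 0.16937, so δ = +9.751°.
cos H₀ = −tan(+36.5°) tan(+9.751°) = -0.1272, H₀ = 1.6983 rad.
Bracket: H₀ sin φ sin δ + cos φ cos δ sin H₀ = 1.6983×0.59482×0.16937 + 0.80386×0.98555×0.99188 = 0.171095 + 0.785811 = 0.956906.
Q̄ = (S₀/π) × [bracket] = (1361/π) × 0.956906 = 414.55 W/m².
— Configuration B (φ=+36.5°):
Solar declination: sin δ = sin ε · sin λ_s = sin 23.44° × sin 103.3° = 0.38712, so δ = +22.775°.
cos H₀ = −tan(+36.5°) tan(+22.775°) = -0.3107, H₀ = 1.8867 rad.
Bracket: H₀ sin φ sin δ + cos φ cos δ sin H₀ = 1.8867×0.59482×0.38712 + 0.80386×0.92203×0.95052 = 0.434444 + 0.704509 = 1.138953.
Q̄ = (S₀/π) × [bracket] = (1361/π) × 1.138953 = 493.42 W/m².
Ratio Q̄_A / Q̄_B = 414.55 / 493.42 = 0.8402.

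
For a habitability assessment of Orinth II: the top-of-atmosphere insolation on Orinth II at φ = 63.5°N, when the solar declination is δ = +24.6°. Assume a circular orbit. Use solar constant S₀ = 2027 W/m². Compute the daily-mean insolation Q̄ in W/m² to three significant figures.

cos H₀ = −tan(+63.5°) tan(+24.600°) = -0.9183, H₀ = 2.7345 rad.
Bracket: H₀ sin φ sin δ + cos φ cos δ sin H₀ = 2.7345×0.89493×0.41628 + 0.44620×0.90924×0.39594 = 1.018715 + 0.160634 = 1.179349.
Q̄ = (S₀/π) × [bracket] = (2027/π) × 1.179349 = 760.9 W/m².

Q̄ ≈ 761 W/m²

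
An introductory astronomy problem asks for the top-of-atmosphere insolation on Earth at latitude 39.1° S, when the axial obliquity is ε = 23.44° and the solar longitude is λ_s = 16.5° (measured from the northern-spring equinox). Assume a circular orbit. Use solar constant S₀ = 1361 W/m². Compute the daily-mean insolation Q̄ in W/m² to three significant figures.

Q̄ ≈ 287 W/m²

Solar declination: sin δ = sin ε · sin λ_s = sin 23.44° × sin 16.5° = 0.11298, so δ = +6.487°.
cos H₀ = −tan(-39.1°) tan(+6.487°) = 0.0924, H₀ = 1.4783 rad.
Bracket: H₀ sin φ sin δ + cos φ cos δ sin H₀ = 1.4783×-0.63068×0.11298 + 0.77605×0.99360×0.99572 = -0.105335 + 0.767783 = 0.662448.
Q̄ = (S₀/π) × [bracket] = (1361/π) × 0.662448 = 287.0 W/m².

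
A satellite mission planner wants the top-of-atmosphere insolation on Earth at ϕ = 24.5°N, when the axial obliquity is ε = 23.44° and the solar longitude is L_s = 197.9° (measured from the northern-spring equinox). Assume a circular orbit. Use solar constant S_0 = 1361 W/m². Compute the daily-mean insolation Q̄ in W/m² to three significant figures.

Solar declination: sin δ = sin ε · sin L_s = sin 23.44° × sin 197.9° = -0.12226, so δ = -7.023°.
cos h₀ = −tan(+24.5°) tan(-7.023°) = 0.0561, h₀ = 1.5146 rad.
Bracket: h₀ sin ϕ sin δ + cos ϕ cos δ sin h₀ = 1.5146×0.41469×-0.12226 + 0.90996×0.99250×0.99842 = -0.076790 + 0.901708 = 0.824918.
Q̄ = (S_0/π) × [bracket] = (1361/π) × 0.824918 = 357.4 W/m².

Q̄ ≈ 357 W/m²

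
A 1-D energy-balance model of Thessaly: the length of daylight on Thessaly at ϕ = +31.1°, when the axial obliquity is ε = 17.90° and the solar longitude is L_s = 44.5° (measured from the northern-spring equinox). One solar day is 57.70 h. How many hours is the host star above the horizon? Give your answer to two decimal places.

31.30 h

Solar declination: sin δ = sin ε · sin L_s = sin 17.90° × sin 44.5° = 0.21543, so δ = +12.441°.
cos h₀ = −tan ϕ · tan δ = −tan(+31.1°) × tan(+12.441°) = -0.1331, so h₀ = 1.7043 rad = 97.65°.
Daylight = 2h₀/(2π) × 57.70 h = (1.7043/π) × 57.70 = 31.30 h.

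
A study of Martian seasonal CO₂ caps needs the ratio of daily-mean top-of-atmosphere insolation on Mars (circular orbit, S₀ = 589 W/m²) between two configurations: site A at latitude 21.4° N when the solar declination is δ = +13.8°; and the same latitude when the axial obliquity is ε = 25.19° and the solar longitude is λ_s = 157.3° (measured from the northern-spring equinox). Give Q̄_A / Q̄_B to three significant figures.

— Configuration A (φ=+21.4°):
cos H₀ = −tan(+21.4°) tan(+13.800°) = -0.0963, H₀ = 1.6672 rad.
Bracket: H₀ sin φ sin δ + cos φ cos δ sin H₀ = 1.6672×0.36488×0.23853 + 0.93106×0.97113×0.99536 = 0.145104 + 0.899985 = 1.045089.
Q̄ = (S₀/π) × [bracket] = (589/π) × 1.045089 = 195.94 W/m².
— Configuration B (φ=+21.4°):
Solar declination: sin δ = sin ε · sin λ_s = sin 25.19° × sin 157.3° = 0.16425, so δ = +9.454°.
cos H₀ = −tan(+21.4°) tan(+9.454°) = -0.0653, H₀ = 1.6361 rad.
Bracket: H₀ sin φ sin δ + cos φ cos δ sin H₀ = 1.6361×0.36488×0.16425 + 0.93106×0.98642×0.99787 = 0.098054 + 0.916460 = 1.014514.
Q̄ = (S₀/π) × [bracket] = (589/π) × 1.014514 = 190.21 W/m².
Ratio Q̄_A / Q̄_B = 195.94 / 190.21 = 1.030.

Q̄_A / Q̄_B ≈ 1.03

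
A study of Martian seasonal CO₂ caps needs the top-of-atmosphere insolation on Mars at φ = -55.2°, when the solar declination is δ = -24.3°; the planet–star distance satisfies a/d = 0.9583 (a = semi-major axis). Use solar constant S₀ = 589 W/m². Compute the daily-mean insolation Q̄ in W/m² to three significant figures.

cos H₀ = −tan(-55.2°) tan(-24.300°) = -0.6496, H₀ = 2.2779 rad.
Bracket: H₀ sin φ sin δ + cos φ cos δ sin H₀ = 2.2779×-0.82115×-0.41151 + 0.57071×0.91140×0.76023 = 0.769728 + 0.395430 = 1.165158.
Inverse-square distance factor (a/d)² = 0.9583² = 0.918339.
Q̄ = (S₀/π) × 0.918339 × [bracket] = (589/π) × 0.918339 × 1.165158 = 200.6 W/m².

Q̄ ≈ 201 W/m²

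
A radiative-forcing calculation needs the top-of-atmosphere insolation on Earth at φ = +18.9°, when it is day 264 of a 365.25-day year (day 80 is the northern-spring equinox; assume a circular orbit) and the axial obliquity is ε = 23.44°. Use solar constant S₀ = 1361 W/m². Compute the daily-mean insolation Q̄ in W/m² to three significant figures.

Solar longitude: λ_s = 360° × (264 − 80)/365.25 = 181.355°.
sin δ = sin 23.44° × sin 181.355° = -0.00941, so δ = -0.539°.
cos H₀ = −tan(+18.9°) tan(-0.539°) = 0.0032, H₀ = 1.5676 rad.
Bracket: H₀ sin φ sin δ + cos φ cos δ sin H₀ = 1.5676×0.32392×-0.00941 + 0.94609×0.99996×0.99999 = -0.004778 + 0.946043 = 0.941265.
Q̄ = (S₀/π) × [bracket] = (1361/π) × 0.941265 = 407.8 W/m².

Q̄ ≈ 408 W/m²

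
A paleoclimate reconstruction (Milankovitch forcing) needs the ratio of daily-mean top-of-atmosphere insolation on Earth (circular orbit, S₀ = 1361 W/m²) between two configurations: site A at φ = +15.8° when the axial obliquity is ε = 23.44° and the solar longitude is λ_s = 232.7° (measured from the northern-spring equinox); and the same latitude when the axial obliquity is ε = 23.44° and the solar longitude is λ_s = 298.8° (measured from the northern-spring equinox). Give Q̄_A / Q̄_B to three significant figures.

Q̄_A / Q̄_B ≈ 1.03

— Configuration A (φ=+15.8°):
Solar declination: sin δ = sin ε · sin λ_s = sin 23.44° × sin 232.7° = -0.31643, so δ = -18.447°.
cos H₀ = −tan(+15.8°) tan(-18.447°) = 0.0944, H₀ = 1.4763 rad.
Bracket: H₀ sin φ sin δ + cos φ cos δ sin H₀ = 1.4763×0.27228×-0.31643 + 0.96222×0.94862×0.99554 = -0.127194 + 0.908710 = 0.781516.
Q̄ = (S₀/π) × [bracket] = (1361/π) × 0.781516 = 338.57 W/m².
— Configuration B (φ=+15.8°):
Solar declination: sin δ = sin ε · sin λ_s = sin 23.44° × sin 298.8° = -0.34858, so δ = -20.401°.
cos H₀ = −tan(+15.8°) tan(-20.401°) = 0.1052, H₀ = 1.4654 rad.
Bracket: H₀ sin φ sin δ + cos φ cos δ sin H₀ = 1.4654×0.27228×-0.34858 + 0.96222×0.93728×0.99445 = -0.139083 + 0.896864 = 0.757781.
Q̄ = (S₀/π) × [bracket] = (1361/π) × 0.757781 = 328.29 W/m².
Ratio Q̄_A / Q̄_B = 338.57 / 328.29 = 1.031.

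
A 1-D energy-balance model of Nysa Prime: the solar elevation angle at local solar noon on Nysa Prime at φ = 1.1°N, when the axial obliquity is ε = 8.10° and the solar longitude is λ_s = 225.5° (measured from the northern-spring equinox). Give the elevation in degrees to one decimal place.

Solar declination: sin δ = sin ε · sin λ_s = sin 8.10° × sin 225.5° = -0.10050, so δ = -5.768°.
At local noon the hour angle is zero, so the zenith angle equals |φ − δ| = |+1.1° − (-5.768°)| = 6.868°.
Elevation = 90° − 6.868° = 83.1°.

83.1°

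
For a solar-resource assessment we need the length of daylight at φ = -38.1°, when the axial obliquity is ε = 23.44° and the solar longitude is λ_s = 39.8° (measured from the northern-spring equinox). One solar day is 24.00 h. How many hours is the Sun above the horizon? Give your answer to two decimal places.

Solar declination: sin δ = sin ε · sin λ_s = sin 23.44° × sin 39.8° = 0.25463, so δ = +14.752°.
cos H₀ = −tan φ · tan δ = −tan(-38.1°) × tan(+14.752°) = 0.2065, so H₀ = 1.3628 rad = 78.09°.
Daylight = 2H₀/(2π) × 24.00 h = (1.3628/π) × 24.00 = 10.41 h.

10.41 h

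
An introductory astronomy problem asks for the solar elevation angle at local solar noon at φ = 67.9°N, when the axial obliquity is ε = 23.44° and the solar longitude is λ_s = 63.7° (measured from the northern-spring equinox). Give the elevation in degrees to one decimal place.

43.0°

Solar declination: sin δ = sin ε · sin λ_s = sin 23.44° × sin 63.7° = 0.35661, so δ = +20.892°.
At local noon the hour angle is zero, so the zenith angle equals |φ − δ| = |+67.9° − (+20.892°)| = 47.008°.
Elevation = 90° − 47.008° = 43.0°.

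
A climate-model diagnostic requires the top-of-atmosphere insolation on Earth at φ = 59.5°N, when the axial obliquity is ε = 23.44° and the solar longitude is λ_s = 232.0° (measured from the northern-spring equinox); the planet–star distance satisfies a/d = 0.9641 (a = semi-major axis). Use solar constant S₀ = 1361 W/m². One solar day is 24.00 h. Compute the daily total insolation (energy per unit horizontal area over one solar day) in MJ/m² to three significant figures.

4.72 MJ/m²

Solar declination: sin δ = sin ε · sin λ_s = sin 23.44° × sin 232.0° = -0.31346, so δ = -18.268°.
cos H₀ = −tan(+59.5°) tan(-18.268°) = 0.5604, H₀ = 0.9759 rad.
Bracket: H₀ sin φ sin δ + cos φ cos δ sin H₀ = 0.9759×0.86163×-0.31346 + 0.50754×0.94960×0.82823 = -0.263577 + 0.399174 = 0.135597.
Inverse-square distance factor (a/d)² = 0.9641² = 0.929489.
Q̄ = (S₀/π) × 0.929489 × [bracket] = (1361/π) × 0.929489 × 0.135597 = 54.601 W/m².
Daily total = Q̄ × 24.00 h × 3600 s/h = 54.601 × 24.00 × 3600 / 10⁶ = 4.718 MJ/m².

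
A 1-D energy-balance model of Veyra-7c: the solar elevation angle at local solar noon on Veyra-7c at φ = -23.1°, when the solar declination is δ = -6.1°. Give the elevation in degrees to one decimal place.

At local noon the hour angle is zero, so the zenith angle equals |φ − δ| = |-23.1° − (-6.100°)| = 17.000°.
Elevation = 90° − 17.000° = 73.0°.

73.0°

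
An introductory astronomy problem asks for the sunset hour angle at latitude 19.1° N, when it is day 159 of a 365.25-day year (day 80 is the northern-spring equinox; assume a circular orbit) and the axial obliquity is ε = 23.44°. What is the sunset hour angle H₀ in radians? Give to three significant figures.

H₀ = 1.72 rad

Solar longitude: λ_s = 360° × (159 − 80)/365.25 = 77.864°.
sin δ = sin 23.44° × sin 77.864° = 0.38890, so δ = +22.886°.
cos H₀ = −tan φ · tan δ = −tan(+19.1°) × tan(+22.886°) = -0.1462, so H₀ = 1.7175 rad = 98.41°.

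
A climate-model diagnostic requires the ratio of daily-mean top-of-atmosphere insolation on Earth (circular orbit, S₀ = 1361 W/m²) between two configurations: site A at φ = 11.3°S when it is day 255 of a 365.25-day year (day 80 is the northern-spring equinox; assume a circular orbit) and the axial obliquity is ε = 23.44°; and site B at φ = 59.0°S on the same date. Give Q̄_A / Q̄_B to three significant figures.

— Configuration A (φ=-11.3°):
Solar longitude: λ_s = 360° × (255 − 80)/365.25 = 172.485°.
sin δ = sin 23.44° × sin 172.485° = 0.05203, so δ = +2.982°.
cos H₀ = −tan(-11.3°) tan(+2.982°) = 0.0104, H₀ = 1.5604 rad.
Bracket: H₀ sin φ sin δ + cos φ cos δ sin H₀ = 1.5604×-0.19595×0.05203 + 0.98061×0.99865×0.99995 = -0.015909 + 0.979237 = 0.963328.
Q̄ = (S₀/π) × [bracket] = (1361/π) × 0.963328 = 417.33 W/m².
— Configuration B (φ=-59.0°):
cos H₀ = −tan(-59.0°) tan(+2.982°) = 0.0867, H₀ = 1.4840 rad.
Bracket: H₀ sin φ sin δ + cos φ cos δ sin H₀ = 1.4840×-0.85717×0.05203 + 0.51504×0.99865×0.99623 = -0.066184 + 0.512406 = 0.446222.
Q̄ = (S₀/π) × [bracket] = (1361/π) × 0.446222 = 193.31 W/m².
Ratio Q̄_A / Q̄_B = 417.33 / 193.31 = 2.159.

Q̄_A / Q̄_B ≈ 2.16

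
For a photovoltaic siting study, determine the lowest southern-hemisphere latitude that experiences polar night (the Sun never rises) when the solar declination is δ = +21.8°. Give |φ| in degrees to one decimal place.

|φ| = 68.2°

Polar night requires cos H₀ = −tan φ tan δ ≥ 1, i.e. tan φ tan δ ≤ −1.
The boundary is |tan φ| · |tan δ| = 1, so |φ| = 90° − |δ| = 90° − 21.8° = 68.2° in the southern hemisphere.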